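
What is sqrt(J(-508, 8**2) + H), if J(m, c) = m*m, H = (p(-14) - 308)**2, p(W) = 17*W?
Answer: 2*sqrt(139045) ≈ 745.77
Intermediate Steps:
H = 298116 (H = (17*(-14) - 308)**2 = (-238 - 308)**2 = (-546)**2 = 298116)
J(m, c) = m**2
sqrt(J(-508, 8**2) + H) = sqrt((-508)**2 + 298116) = sqrt(258064 + 298116) = sqrt(556180) = 2*sqrt(139045)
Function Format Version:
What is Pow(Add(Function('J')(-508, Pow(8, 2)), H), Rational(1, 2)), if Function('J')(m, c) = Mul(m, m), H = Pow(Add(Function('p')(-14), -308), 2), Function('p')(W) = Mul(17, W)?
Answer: Mul(2, Pow(139045, Rational(1, 2))) ≈ 745.77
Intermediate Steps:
H = 298116 (H = Pow(Add(Mul(17, -14), -308), 2) = Pow(Add(-238, -308), 2) = Pow(-546, 2) = 298116)
Function('J')(m, c) = Pow(m, 2)
Pow(Add(Function('J')(-508, Pow(8, 2)), H), Rational(1, 2)) = Pow(Add(Pow(-508, 2), 298116), Rational(1, 2)) = Pow(Add(258064, 298116), Rational(1, 2)) = Pow(556180, Rational(1, 2)) = Mul(2, Pow(139045, Rational(1, 2)))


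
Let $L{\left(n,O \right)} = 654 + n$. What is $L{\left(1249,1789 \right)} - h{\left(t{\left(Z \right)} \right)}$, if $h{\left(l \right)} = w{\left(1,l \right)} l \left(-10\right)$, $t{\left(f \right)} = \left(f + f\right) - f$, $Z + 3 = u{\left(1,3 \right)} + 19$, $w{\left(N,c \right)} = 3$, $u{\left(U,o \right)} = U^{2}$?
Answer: $2413$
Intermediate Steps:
$Z = 17$ ($Z = -3 + \left(1^{2} + 19\right) = -3 + \left(1 + 19\right) = -3 + 20 = 17$)
$t{\left(f \right)} = f$ ($t{\left(f \right)} = 2 f - f = f$)
$h{\left(l \right)} = - 30 l$ ($h{\left(l \right)} = 3 l \left(-10\right) = - 30 l$)
$L{\left(1249,1789 \right)} - h{\left(t{\left(Z \right)} \right)} = \left(654 + 1249\right) - \left(-30\right) 17 = 1903 - -510 = 1903 + 510 = 2413$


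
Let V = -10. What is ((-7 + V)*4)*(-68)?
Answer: 4624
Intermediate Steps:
((-7 + V)*4)*(-68) = ((-7 - 10)*4)*(-68) = -17*4*(-68) = -68*(-68) = 4624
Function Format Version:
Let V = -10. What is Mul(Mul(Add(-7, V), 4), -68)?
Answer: 4624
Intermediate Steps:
Mul(Mul(Add(-7, V), 4), -68) = Mul(Mul(Add(-7, -10), 4), -68) = Mul(Mul(-17, 4), -68) = Mul(-68, -68) = 4624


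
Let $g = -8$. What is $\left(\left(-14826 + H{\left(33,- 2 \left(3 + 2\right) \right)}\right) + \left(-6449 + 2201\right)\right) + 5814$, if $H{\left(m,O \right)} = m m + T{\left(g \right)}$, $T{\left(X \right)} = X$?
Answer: $-12179$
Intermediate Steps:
$H{\left(m,O \right)} = -8 + m^{2}$ ($H{\left(m,O \right)} = m m - 8 = m^{2} - 8 = -8 + m^{2}$)
$\left(\left(-14826 + H{\left(33,- 2 \left(3 + 2\right) \right)}\right) + \left(-6449 + 2201\right)\right) + 5814 = \left(\left(-14826 - \left(8 - 33^{2}\right)\right) + \left(-6449 + 2201\right)\right) + 5814 = \left(\left(-14826 + \left(-8 + 1089\right)\right) - 4248\right) + 5814 = \left(\left(-14826 + 1081\right) - 4248\right) + 5814 = \left(-13745 - 4248\right) + 5814 = -17993 + 5814 = -12179$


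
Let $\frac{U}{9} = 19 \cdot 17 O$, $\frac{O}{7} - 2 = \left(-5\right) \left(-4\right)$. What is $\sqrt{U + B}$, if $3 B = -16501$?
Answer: $\frac{\sqrt{3979599}}{3} \approx 664.96$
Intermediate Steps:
$O = 154$ ($O = 14 + 7 \left(\left(-5\right) \left(-4\right)\right) = 14 + 7 \cdot 20 = 14 + 140 = 154$)
$B = - \frac{16501}{3}$ ($B = \frac{1}{3} \left(-16501\right) = - \frac{16501}{3} \approx -5500.3$)
$U = 447678$ ($U = 9 \cdot 19 \cdot 17 \cdot 154 = 9 \cdot 323 \cdot 154 = 9 \cdot 49742 = 447678$)
$\sqrt{U + B} = \sqrt{447678 - \frac{16501}{3}} = \sqrt{\frac{1326533}{3}} = \frac{\sqrt{3979599}}{3}$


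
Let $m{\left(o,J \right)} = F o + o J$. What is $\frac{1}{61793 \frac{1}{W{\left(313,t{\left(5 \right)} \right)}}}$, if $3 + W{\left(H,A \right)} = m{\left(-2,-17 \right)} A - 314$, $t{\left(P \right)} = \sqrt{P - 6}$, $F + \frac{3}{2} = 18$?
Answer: $- \frac{317}{61793} + \frac{i}{61793} \approx -0.00513 + 1.6183 \cdot 10^{-5} i$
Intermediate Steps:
$F = \frac{33}{2}$ ($F = - \frac{3}{2} + 18 = \frac{33}{2} \approx 16.5$)
$m{\left(o,J \right)} = \frac{33 o}{2} + J o$ ($m{\left(o,J \right)} = \frac{33 o}{2} + o J = \frac{33 o}{2} + J o$)
$t{\left(P \right)} = \sqrt{-6 + P}$
$W{\left(H,A \right)} = -317 + A$ ($W{\left(H,A \right)} = -3 + \left(\frac{1}{2} \left(-2\right) \left(33 + 2 \left(-17\right)\right) A - 314\right) = -3 + \left(\frac{1}{2} \left(-2\right) \left(33 - 34\right) A - 314\right) = -3 + \left(\frac{1}{2} \left(-2\right) \left(-1\right) A - 314\right) = -3 + \left(1 A - 314\right) = -3 + \left(A - 314\right) = -3 + \left(-314 + A\right) = -317 + A$)
$\frac{1}{61793 \frac{1}{W{\left(313,t{\left(5 \right)} \right)}}} = \frac{1}{61793 \frac{1}{-317 + \sqrt{-6 + 5}}} = \frac{1}{61793 \frac{1}{-317 + \sqrt{-1}}} = \frac{1}{61793 \frac{1}{-317 + i}} = \frac{1}{61793 \frac{-317 - i}{100490}} = \frac{1}{\frac{61793}{100490} \left(-317 - i\right)} = - \frac{317}{61793} + \frac{i}{61793}$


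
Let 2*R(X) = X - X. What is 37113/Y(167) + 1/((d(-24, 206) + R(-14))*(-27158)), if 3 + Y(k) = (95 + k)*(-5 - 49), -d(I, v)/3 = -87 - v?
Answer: -3318191651/1265209746 ≈ -2.6226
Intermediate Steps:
d(I, v) = 261 + 3*v (d(I, v) = -3*(-87 - v) = 261 + 3*v)
R(X) = 0 (R(X) = (X - X)/2 = (½)*0 = 0)
Y(k) = -5133 - 54*k (Y(k) = -3 + (95 + k)*(-5 - 49) = -3 + (95 + k)*(-54) = -3 + (-5130 - 54*k) = -5133 - 54*k)
37113/Y(167) + 1/((d(-24, 206) + R(-14))*(-27158)) = 37113/(-5133 - 54*167) + 1/(((261 + 3*206) + 0)*(-27158)) = 37113/(-5133 - 9018) - 1/27158/((261 + 618) + 0) = 37113/(-14151) - 1/27158/(879 + 0) = 37113*(-1/14151) - 1/27158/879 = -139/53 + (1/879)*(-1/27158) = -139/53 - 1/23871882 = -3318191651/1265209746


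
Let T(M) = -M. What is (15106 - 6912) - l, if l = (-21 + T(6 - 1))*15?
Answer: 8584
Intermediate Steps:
l = -390 (l = (-21 - (6 - 1))*15 = (-21 - 1*5)*15 = (-21 - 5)*15 = -26*15 = -390)
(15106 - 6912) - l = (15106 - 6912) - 1*(-390) = 8194 + 390 = 8584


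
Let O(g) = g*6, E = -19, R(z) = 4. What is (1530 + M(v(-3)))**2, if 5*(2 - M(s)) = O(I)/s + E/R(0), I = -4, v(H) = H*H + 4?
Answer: 158932187569/67600 ≈ 2.3511e+6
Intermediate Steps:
v(H) = 4 + H**2 (v(H) = H**2 + 4 = 4 + H**2)
O(g) = 6*g
M(s) = 59/20 + 24/(5*s) (M(s) = 2 - ((6*(-4))/s - 19/4)/5 = 2 - (-24/s - 19*1/4)/5 = 2 - (-24/s - 19/4)/5 = 2 - (-19/4 - 24/s)/5 = 2 + (19/20 + 24/(5*s)) = 59/20 + 24/(5*s))
(1530 + M(v(-3)))**2 = (1530 + (96 + 59*(4 + (-3)**2))/(20*(4 + (-3)**2)))**2 = (1530 + (96 + 59*(4 + 9))/(20*(4 + 9)))**2 = (1530 + (1/20)*(96 + 59*13)/13)**2 = (1530 + (1/20)*(1/13)*(96 + 767))**2 = (1530 + (1/20)*(1/13)*863)**2 = (1530 + 863/260)**2 = (398663/260)**2 = 158932187569/67600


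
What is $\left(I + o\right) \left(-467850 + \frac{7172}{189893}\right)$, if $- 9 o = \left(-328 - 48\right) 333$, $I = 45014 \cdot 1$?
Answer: $- \frac{7801893105468}{283} \approx -2.7569 \cdot 10^{10}$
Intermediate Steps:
$I = 45014$
$o = 13912$ ($o = - \frac{\left(-328 - 48\right) 333}{9} = - \frac{\left(-376\right) 333}{9} = \left(- \frac{1}{9}\right) \left(-125208\right) = 13912$)
$\left(I + o\right) \left(-467850 + \frac{7172}{189893}\right) = \left(45014 + 13912\right) \left(-467850 + \frac{7172}{189893}\right) = 58926 \left(-467850 + 7172 \cdot \frac{1}{189893}\right) = 58926 \left(-467850 + \frac{652}{17263}\right) = 58926 \left(- \frac{8076493898}{17263}\right) = - \frac{7801893105468}{283}$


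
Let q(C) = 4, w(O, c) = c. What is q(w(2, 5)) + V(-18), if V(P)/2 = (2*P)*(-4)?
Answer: 292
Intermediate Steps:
V(P) = -16*P (V(P) = 2*((2*P)*(-4)) = 2*(-8*P) = -16*P)
q(w(2, 5)) + V(-18) = 4 - 16*(-18) = 4 + 288 = 292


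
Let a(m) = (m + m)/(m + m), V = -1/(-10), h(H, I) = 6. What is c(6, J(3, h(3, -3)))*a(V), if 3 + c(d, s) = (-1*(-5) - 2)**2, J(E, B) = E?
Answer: 6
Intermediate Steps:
V = 1/10 (V = -1*(-1/10) = 1/10 ≈ 0.10000)
a(m) = 1 (a(m) = (2*m)/((2*m)) = (2*m)*(1/(2*m)) = 1)
c(d, s) = 6 (c(d, s) = -3 + (-1*(-5) - 2)**2 = -3 + (5 - 2)**2 = -3 + 3**2 = -3 + 9 = 6)
c(6, J(3, h(3, -3)))*a(V) = 6*1 = 6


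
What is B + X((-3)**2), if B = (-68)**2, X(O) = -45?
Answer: 4579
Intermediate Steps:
B = 4624
B + X((-3)**2) = 4624 - 45 = 4579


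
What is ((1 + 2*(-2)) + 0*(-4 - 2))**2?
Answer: 9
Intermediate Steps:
((1 + 2*(-2)) + 0*(-4 - 2))**2 = ((1 - 4) + 0*(-6))**2 = (-3 + 0)**2 = (-3)**2 = 9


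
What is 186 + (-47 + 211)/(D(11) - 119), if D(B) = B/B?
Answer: 10892/59 ≈ 184.61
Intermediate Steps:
D(B) = 1
186 + (-47 + 211)/(D(11) - 119) = 186 + (-47 + 211)/(1 - 119) = 186 + 164/(-118) = 186 + 164*(-1/118) = 186 - 82/59 = 10892/59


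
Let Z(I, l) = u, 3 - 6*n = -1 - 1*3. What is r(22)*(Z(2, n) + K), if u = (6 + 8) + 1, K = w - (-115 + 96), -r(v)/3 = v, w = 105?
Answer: -9174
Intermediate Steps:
r(v) = -3*v
K = 124 (K = 105 - (-115 + 96) = 105 - 1*(-19) = 105 + 19 = 124)
n = 7/6 (n = ½ - (-1 - 1*3)/6 = ½ - (-1 - 3)/6 = ½ - ⅙*(-4) = ½ + ⅔ = 7/6 ≈ 1.1667)
u = 15 (u = 14 + 1 = 15)
Z(I, l) = 15
r(22)*(Z(2, n) + K) = (-3*22)*(15 + 124) = -66*139 = -9174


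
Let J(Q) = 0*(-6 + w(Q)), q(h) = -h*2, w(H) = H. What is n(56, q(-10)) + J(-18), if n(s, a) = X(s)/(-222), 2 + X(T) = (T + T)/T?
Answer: 0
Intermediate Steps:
X(T) = 0 (X(T) = -2 + (T + T)/T = -2 + (2*T)/T = -2 + 2 = 0)
q(h) = -2*h
J(Q) = 0 (J(Q) = 0*(-6 + Q) = 0)
n(s, a) = 0 (n(s, a) = 0/(-222) = 0*(-1/222) = 0)
n(56, q(-10)) + J(-18) = 0 + 0 = 0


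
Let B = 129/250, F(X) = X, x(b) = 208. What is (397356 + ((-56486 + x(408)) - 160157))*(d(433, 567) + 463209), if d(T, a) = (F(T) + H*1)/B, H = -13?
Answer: 3609914361027/43 ≈ 8.3951e+10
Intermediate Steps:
B = 129/250 (B = 129*(1/250) = 129/250 ≈ 0.51600)
d(T, a) = -3250/129 + 250*T/129 (d(T, a) = (T - 13*1)/(129/250) = (T - 13)*(250/129) = (-13 + T)*(250/129) = -3250/129 + 250*T/129)
(397356 + ((-56486 + x(408)) - 160157))*(d(433, 567) + 463209) = (397356 + ((-56486 + 208) - 160157))*((-3250/129 + (250/129)*433) + 463209) = (397356 + (-56278 - 160157))*((-3250/129 + 108250/129) + 463209) = (397356 - 216435)*(35000/43 + 463209) = 180921*(19952987/43) = 3609914361027/43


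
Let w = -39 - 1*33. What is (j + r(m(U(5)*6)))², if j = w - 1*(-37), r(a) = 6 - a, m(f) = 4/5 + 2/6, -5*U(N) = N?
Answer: 204304/225 ≈ 908.02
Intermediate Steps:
w = -72 (w = -39 - 33 = -72)
U(N) = -N/5
m(f) = 17/15 (m(f) = 4*(⅕) + 2*(⅙) = ⅘ + ⅓ = 17/15)
j = -35 (j = -72 - 1*(-37) = -72 + 37 = -35)
(j + r(m(U(5)*6)))² = (-35 + (6 - 1*17/15))² = (-35 + (6 - 17/15))² = (-35 + 73/15)² = (-452/15)² = 204304/225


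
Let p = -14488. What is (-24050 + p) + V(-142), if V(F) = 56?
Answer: -38482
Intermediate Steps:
(-24050 + p) + V(-142) = (-24050 - 14488) + 56 = -38538 + 56 = -38482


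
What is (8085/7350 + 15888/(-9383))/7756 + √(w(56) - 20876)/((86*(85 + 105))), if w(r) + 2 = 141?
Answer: -55667/727745480 + I*√20737/16340 ≈ -7.6492e-5 + 0.0088129*I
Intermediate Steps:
w(r) = 139 (w(r) = -2 + 141 = 139)
(8085/7350 + 15888/(-9383))/7756 + √(w(56) - 20876)/((86*(85 + 105))) = (8085/7350 + 15888/(-9383))/7756 + √(139 - 20876)/((86*(85 + 105))) = (8085*(1/7350) + 15888*(-1/9383))*(1/7756) + √(-20737)/((86*190)) = (11/10 - 15888/9383)*(1/7756) + (I*√20737)/16340 = -55667/93830*1/7756 + (I*√20737)*(1/16340) = -55667/727745480 + I*√20737/16340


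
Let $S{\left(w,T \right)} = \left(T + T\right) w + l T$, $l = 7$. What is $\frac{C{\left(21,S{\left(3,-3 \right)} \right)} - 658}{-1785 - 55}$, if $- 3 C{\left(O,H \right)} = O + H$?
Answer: $\frac{163}{460} \approx 0.35435$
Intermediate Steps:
$S{\left(w,T \right)} = 7 T + 2 T w$ ($S{\left(w,T \right)} = \left(T + T\right) w + 7 T = 2 T w + 7 T = 7 T + 2 T w$)
$C{\left(O,H \right)} = - \frac{H}{3} - \frac{O}{3}$ ($C{\left(O,H \right)} = - \frac{O + H}{3} = - \frac{H + O}{3} = - \frac{H}{3} - \frac{O}{3}$)
$\frac{C{\left(21,S{\left(3,-3 \right)} \right)} - 658}{-1785 - 55} = \frac{\left(- \frac{\left(-3\right) \left(7 + 2 \cdot 3\right)}{3} - 7\right) - 658}{-1785 - 55} = \frac{\left(- \frac{\left(-3\right) \left(7 + 6\right)}{3} - 7\right) - 658}{-1840} = \left(\left(- \frac{\left(-3\right) 13}{3} - 7\right) - 658\right) \left(- \frac{1}{1840}\right) = \left(\left(\left(- \frac{1}{3}\right) \left(-39\right) - 7\right) - 658\right) \left(- \frac{1}{1840}\right) = \left(\left(13 - 7\right) - 658\right) \left(- \frac{1}{1840}\right) = \left(6 - 658\right) \left(- \frac{1}{1840}\right) = \left(-652\right) \left(- \frac{1}{1840}\right) = \frac{163}{460}$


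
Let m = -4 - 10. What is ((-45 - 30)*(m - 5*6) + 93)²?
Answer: 11512449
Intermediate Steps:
m = -14
((-45 - 30)*(m - 5*6) + 93)² = ((-45 - 30)*(-14 - 5*6) + 93)² = (-75*(-14 - 30) + 93)² = (-75*(-44) + 93)² = (3300 + 93)² = 3393² = 11512449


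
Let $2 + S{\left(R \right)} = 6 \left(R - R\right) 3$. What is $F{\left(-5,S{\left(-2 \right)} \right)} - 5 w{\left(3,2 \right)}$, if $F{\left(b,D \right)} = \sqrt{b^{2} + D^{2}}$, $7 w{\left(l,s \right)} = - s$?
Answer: $\frac{10}{7} + \sqrt{29} \approx 6.8137$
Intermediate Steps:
$w{\left(l,s \right)} = - \frac{s}{7}$ ($w{\left(l,s \right)} = \frac{\left(-1\right) s}{7} = - \frac{s}{7}$)
$S{\left(R \right)} = -2$ ($S{\left(R \right)} = -2 + 6 \left(R - R\right) 3 = -2 + 6 \cdot 0 \cdot 3 = -2 + 0 \cdot 3 = -2 + 0 = -2$)
$F{\left(b,D \right)} = \sqrt{D^{2} + b^{2}}$
$F{\left(-5,S{\left(-2 \right)} \right)} - 5 w{\left(3,2 \right)} = \sqrt{\left(-2\right)^{2} + \left(-5\right)^{2}} - 5 \left(\left(- \frac{1}{7}\right) 2\right) = \sqrt{4 + 25} - - \frac{10}{7} = \sqrt{29} + \frac{10}{7} = \frac{10}{7} + \sqrt{29}$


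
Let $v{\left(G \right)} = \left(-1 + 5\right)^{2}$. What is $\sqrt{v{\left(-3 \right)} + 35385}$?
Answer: $\sqrt{35401} \approx 188.15$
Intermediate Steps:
$v{\left(G \right)} = 16$ ($v{\left(G \right)} = 4^{2} = 16$)
$\sqrt{v{\left(-3 \right)} + 35385} = \sqrt{16 + 35385} = \sqrt{35401}$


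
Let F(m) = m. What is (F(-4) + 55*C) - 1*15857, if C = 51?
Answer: -13056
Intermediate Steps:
(F(-4) + 55*C) - 1*15857 = (-4 + 55*51) - 1*15857 = (-4 + 2805) - 15857 = 2801 - 15857 = -13056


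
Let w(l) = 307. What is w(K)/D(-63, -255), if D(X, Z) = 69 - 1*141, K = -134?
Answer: -307/72 ≈ -4.2639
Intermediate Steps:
D(X, Z) = -72 (D(X, Z) = 69 - 141 = -72)
w(K)/D(-63, -255) = 307/(-72) = 307*(-1/72) = -307/72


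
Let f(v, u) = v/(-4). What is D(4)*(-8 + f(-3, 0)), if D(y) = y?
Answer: -29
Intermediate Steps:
f(v, u) = -v/4 (f(v, u) = v*(-1/4) = -v/4)
D(4)*(-8 + f(-3, 0)) = 4*(-8 - 1/4*(-3)) = 4*(-8 + 3/4) = 4*(-29/4) = -29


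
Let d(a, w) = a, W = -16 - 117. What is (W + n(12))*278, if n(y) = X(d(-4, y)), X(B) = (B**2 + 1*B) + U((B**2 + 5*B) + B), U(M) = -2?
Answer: -34194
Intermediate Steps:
W = -133
X(B) = -2 + B + B**2 (X(B) = (B**2 + 1*B) - 2 = (B**2 + B) - 2 = (B + B**2) - 2 = -2 + B + B**2)
n(y) = 10 (n(y) = -2 - 4 + (-4)**2 = -2 - 4 + 16 = 10)
(W + n(12))*278 = (-133 + 10)*278 = -123*278 = -34194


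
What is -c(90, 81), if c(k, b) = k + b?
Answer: -171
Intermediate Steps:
c(k, b) = b + k
-c(90, 81) = -(81 + 90) = -1*171 = -171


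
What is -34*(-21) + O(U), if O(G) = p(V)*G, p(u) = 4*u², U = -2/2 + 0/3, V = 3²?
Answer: 390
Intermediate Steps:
V = 9
U = -1 (U = -2*½ + 0*(⅓) = -1 + 0 = -1)
O(G) = 324*G (O(G) = (4*9²)*G = (4*81)*G = 324*G)
-34*(-21) + O(U) = -34*(-21) + 324*(-1) = 714 - 324 = 390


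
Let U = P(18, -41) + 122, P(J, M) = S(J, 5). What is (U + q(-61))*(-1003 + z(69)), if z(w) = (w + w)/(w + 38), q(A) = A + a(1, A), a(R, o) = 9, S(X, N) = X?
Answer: -9432104/107 ≈ -88151.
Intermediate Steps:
q(A) = 9 + A (q(A) = A + 9 = 9 + A)
z(w) = 2*w/(38 + w) (z(w) = (2*w)/(38 + w) = 2*w/(38 + w))
P(J, M) = J
U = 140 (U = 18 + 122 = 140)
(U + q(-61))*(-1003 + z(69)) = (140 + (9 - 61))*(-1003 + 2*69/(38 + 69)) = (140 - 52)*(-1003 + 2*69/107) = 88*(-1003 + 2*69*(1/107)) = 88*(-1003 + 138/107) = 88*(-107183/107) = -9432104/107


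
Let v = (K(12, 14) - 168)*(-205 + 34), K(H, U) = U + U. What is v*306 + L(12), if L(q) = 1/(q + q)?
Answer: 175815361/24 ≈ 7.3256e+6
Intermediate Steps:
K(H, U) = 2*U
L(q) = 1/(2*q)
v = 23940 (v = (2*14 - 168)*(-205 + 34) = (28 - 168)*(-171) = -140*(-171) = 23940)
v*306 + L(12) = 23940*306 + (1/2)/12 = 7325640 + (1/2)*(1/12) = 7325640 + 1/24 = 175815361/24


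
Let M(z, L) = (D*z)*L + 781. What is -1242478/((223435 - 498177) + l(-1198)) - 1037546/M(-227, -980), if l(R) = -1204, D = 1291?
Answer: 178274600723941/39625382148693 ≈ 4.4990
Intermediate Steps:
M(z, L) = 781 + 1291*L*z (M(z, L) = (1291*z)*L + 781 = 1291*L*z + 781 = 781 + 1291*L*z)
-1242478/((223435 - 498177) + l(-1198)) - 1037546/M(-227, -980) = -1242478/((223435 - 498177) - 1204) - 1037546/(781 + 1291*(-980)*(-227)) = -1242478/(-274742 - 1204) - 1037546/(781 + 287195860) = -1242478/(-275946) - 1037546/287196641 = -1242478*(-1/275946) - 1037546*1/287196641 = 621239/137973 - 1037546/287196641 = 178274600723941/39625382148693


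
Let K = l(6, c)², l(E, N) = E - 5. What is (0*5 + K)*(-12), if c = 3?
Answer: -12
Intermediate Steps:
l(E, N) = -5 + E
K = 1 (K = (-5 + 6)² = 1² = 1)
(0*5 + K)*(-12) = (0*5 + 1)*(-12) = (0 + 1)*(-12) = 1*(-12) = -12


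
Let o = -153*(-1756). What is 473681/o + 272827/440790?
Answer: 107097089/44960580 ≈ 2.3820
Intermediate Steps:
o = 268668
473681/o + 272827/440790 = 473681/268668 + 272827/440790 = 473681*(1/268668) + 272827*(1/440790) = 1079/612 + 272827/440790 = 107097089/44960580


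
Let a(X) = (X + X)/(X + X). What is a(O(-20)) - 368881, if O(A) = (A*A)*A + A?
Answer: -368880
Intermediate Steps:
O(A) = A + A³ (O(A) = A²*A + A = A³ + A = A + A³)
a(X) = 1 (a(X) = (2*X)/((2*X)) = (2*X)*(1/(2*X)) = 1)
a(O(-20)) - 368881 = 1 - 368881 = -368880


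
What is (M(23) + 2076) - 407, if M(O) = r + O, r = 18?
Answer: 1710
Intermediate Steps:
M(O) = 18 + O
(M(23) + 2076) - 407 = ((18 + 23) + 2076) - 407 = (41 + 2076) - 407 = 2117 - 407 = 1710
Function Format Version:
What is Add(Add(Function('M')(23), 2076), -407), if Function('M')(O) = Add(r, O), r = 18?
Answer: 1710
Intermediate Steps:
Function('M')(O) = Add(18, O)
Add(Add(Function('M')(23), 2076), -407) = Add(Add(Add(18, 23), 2076), -407) = Add(Add(41, 2076), -407) = Add(2117, -407) = 1710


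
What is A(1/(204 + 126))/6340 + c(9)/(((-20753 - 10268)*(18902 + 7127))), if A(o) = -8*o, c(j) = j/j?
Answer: -807707134/211167212893725 ≈ -3.8250e-6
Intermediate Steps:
c(j) = 1
A(1/(204 + 126))/6340 + c(9)/(((-20753 - 10268)*(18902 + 7127))) = -8/(204 + 126)/6340 + 1/((-20753 - 10268)*(18902 + 7127)) = -8/330*(1/6340) + 1/(-31021*26029) = -8*1/330*(1/6340) + 1/(-807445609) = -4/165*1/6340 + 1*(-1/807445609) = -1/261525 - 1/807445609 = -807707134/211167212893725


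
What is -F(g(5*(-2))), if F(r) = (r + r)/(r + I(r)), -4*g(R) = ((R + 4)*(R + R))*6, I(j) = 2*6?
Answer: -15/7 ≈ -2.1429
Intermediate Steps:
I(j) = 12
g(R) = -3*R*(4 + R) (g(R) = -(R + 4)*(R + R)*6/4 = -(4 + R)*(2*R)*6/4 = -2*R*(4 + R)*6/4 = -3*R*(4 + R))
F(r) = 2*r/(12 + r) (F(r) = (r + r)/(r + 12) = (2*r)/(12 + r) = 2*r/(12 + r))
-F(g(5*(-2))) = -2*(-3*5*(-2)*(4 + 5*(-2)))/(12 - 3*5*(-2)*(4 + 5*(-2))) = -2*(-3*(-10)*(4 - 10))/(12 - 3*(-10)*(4 - 10)) = -2*(-3*(-10)*(-6))/(12 - 3*(-10)*(-6)) = -2*(-180)/(12 - 180) = -2*(-180)/(-168) = -2*(-180)*(-1)/168 = -1*15/7 = -15/7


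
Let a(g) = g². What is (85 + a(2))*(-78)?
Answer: -6942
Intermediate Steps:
(85 + a(2))*(-78) = (85 + 2²)*(-78) = (85 + 4)*(-78) = 89*(-78) = -6942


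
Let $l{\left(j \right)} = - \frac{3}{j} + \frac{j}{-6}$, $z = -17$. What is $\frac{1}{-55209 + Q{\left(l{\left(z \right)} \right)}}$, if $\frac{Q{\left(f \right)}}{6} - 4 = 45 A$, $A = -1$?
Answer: $- \frac{1}{55455} \approx -1.8033 \cdot 10^{-5}$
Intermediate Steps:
$l{\left(j \right)} = - \frac{3}{j} - \frac{j}{6}$ ($l{\left(j \right)} = - \frac{3}{j} + j \left(- \frac{1}{6}\right) = - \frac{3}{j} - \frac{j}{6}$)
$Q{\left(f \right)} = -246$ ($Q{\left(f \right)} = 24 + 6 \cdot 45 \left(-1\right) = 24 + 6 \left(-45\right) = 24 - 270 = -246$)
$\frac{1}{-55209 + Q{\left(l{\left(z \right)} \right)}} = \frac{1}{-55209 - 246} = \frac{1}{-55455} = - \frac{1}{55455}$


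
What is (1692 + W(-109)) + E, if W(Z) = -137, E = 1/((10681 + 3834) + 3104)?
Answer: 27397546/17619 ≈ 1555.0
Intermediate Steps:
E = 1/17619 (E = 1/(14515 + 3104) = 1/17619 ≈ 5.6757e-5)
(1692 + W(-109)) + E = (1692 - 137) + 1/17619 = 1555 + 1/17619 = 27397546/17619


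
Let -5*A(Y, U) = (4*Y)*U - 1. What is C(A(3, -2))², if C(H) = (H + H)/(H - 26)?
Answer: 100/441 ≈ 0.22676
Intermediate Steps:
A(Y, U) = ⅕ - 4*U*Y/5 (A(Y, U) = -((4*Y)*U - 1)/5 = -(4*U*Y - 1)/5 = -(-1 + 4*U*Y)/5 = ⅕ - 4*U*Y/5)
C(H) = 2*H/(-26 + H) (C(H) = (2*H)/(-26 + H) = 2*H/(-26 + H))
C(A(3, -2))² = (2*(⅕ - ⅘*(-2)*3)/(-26 + (⅕ - ⅘*(-2)*3)))² = (2*(⅕ + 24/5)/(-26 + (⅕ + 24/5)))² = (2*5/(-26 + 5))² = (2*5/(-21))² = (2*5*(-1/21))² = (-10/21)² = 100/441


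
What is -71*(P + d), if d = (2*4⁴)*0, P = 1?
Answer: -71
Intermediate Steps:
d = 0 (d = (2*256)*0 = 512*0 = 0)
-71*(P + d) = -71*(1 + 0) = -71*1 = -71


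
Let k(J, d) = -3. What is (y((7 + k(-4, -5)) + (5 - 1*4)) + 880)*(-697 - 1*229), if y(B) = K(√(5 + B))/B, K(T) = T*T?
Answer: -816732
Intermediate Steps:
K(T) = T²
y(B) = (5 + B)/B (y(B) = (√(5 + B))²/B = (5 + B)/B)
(y((7 + k(-4, -5)) + (5 - 1*4)) + 880)*(-697 - 1*229) = ((5 + ((7 - 3) + (5 - 1*4)))/((7 - 3) + (5 - 1*4)) + 880)*(-697 - 1*229) = ((5 + (4 + (5 - 4)))/(4 + (5 - 4)) + 880)*(-697 - 229) = ((5 + (4 + 1))/(4 + 1) + 880)*(-926) = ((5 + 5)/5 + 880)*(-926) = ((⅕)*10 + 880)*(-926) = (2 + 880)*(-926) = 882*(-926) = -816732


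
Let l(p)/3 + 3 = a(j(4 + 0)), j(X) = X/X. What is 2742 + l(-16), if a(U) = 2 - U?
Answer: 2736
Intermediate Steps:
j(X) = 1
l(p) = -6 (l(p) = -9 + 3*(2 - 1*1) = -9 + 3*(2 - 1) = -9 + 3*1 = -9 + 3 = -6)
2742 + l(-16) = 2742 - 6 = 2736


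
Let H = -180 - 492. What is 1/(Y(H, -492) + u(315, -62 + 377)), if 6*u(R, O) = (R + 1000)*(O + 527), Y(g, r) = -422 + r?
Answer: 3/550873 ≈ 5.4459e-6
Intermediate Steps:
H = -672
u(R, O) = (527 + O)*(1000 + R)/6 (u(R, O) = ((R + 1000)*(O + 527))/6 = ((1000 + R)*(527 + O))/6 = ((527 + O)*(1000 + R))/6 = (527 + O)*(1000 + R)/6)
1/(Y(H, -492) + u(315, -62 + 377)) = 1/((-422 - 492) + (263500/3 + 500*(-62 + 377)/3 + (527/6)*315 + (1/6)*(-62 + 377)*315)) = 1/(-914 + (263500/3 + (500/3)*315 + 55335/2 + (1/6)*315*315)) = 1/(-914 + (263500/3 + 52500 + 55335/2 + 33075/2)) = 1/(-914 + 553615/3) = 1/(550873/3) = 3/550873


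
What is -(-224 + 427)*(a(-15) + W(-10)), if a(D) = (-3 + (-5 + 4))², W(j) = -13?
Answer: -609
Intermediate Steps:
a(D) = 16 (a(D) = (-3 - 1)² = (-4)² = 16)
-(-224 + 427)*(a(-15) + W(-10)) = -(-224 + 427)*(16 - 13) = -203*3 = -1*609 = -609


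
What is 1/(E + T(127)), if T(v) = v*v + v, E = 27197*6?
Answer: 1/179438 ≈ 5.5730e-6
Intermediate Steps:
E = 163182
T(v) = v + v**2 (T(v) = v**2 + v = v + v**2)
1/(E + T(127)) = 1/(163182 + 127*(1 + 127)) = 1/(163182 + 127*128) = 1/(163182 + 16256) = 1/179438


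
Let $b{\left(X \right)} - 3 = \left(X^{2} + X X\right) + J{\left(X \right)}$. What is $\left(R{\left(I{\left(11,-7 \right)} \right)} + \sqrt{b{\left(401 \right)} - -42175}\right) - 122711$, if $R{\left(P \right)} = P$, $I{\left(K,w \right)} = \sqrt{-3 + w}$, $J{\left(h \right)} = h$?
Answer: $-122711 + \sqrt{364181} + i \sqrt{10} \approx -1.2211 \cdot 10^{5} + 3.1623 i$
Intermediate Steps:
$b{\left(X \right)} = 3 + X + 2 X^{2}$ ($b{\left(X \right)} = 3 + \left(\left(X^{2} + X X\right) + X\right) = 3 + \left(\left(X^{2} + X^{2}\right) + X\right) = 3 + \left(2 X^{2} + X\right) = 3 + \left(X + 2 X^{2}\right) = 3 + X + 2 X^{2}$)
$\left(R{\left(I{\left(11,-7 \right)} \right)} + \sqrt{b{\left(401 \right)} - -42175}\right) - 122711 = \left(\sqrt{-3 - 7} + \sqrt{\left(3 + 401 + 2 \cdot 401^{2}\right) - -42175}\right) - 122711 = \left(\sqrt{-10} + \sqrt{\left(3 + 401 + 2 \cdot 160801\right) + 42175}\right) - 122711 = \left(i \sqrt{10} + \sqrt{\left(3 + 401 + 321602\right) + 42175}\right) - 122711 = \left(i \sqrt{10} + \sqrt{322006 + 42175}\right) - 122711 = \left(i \sqrt{10} + \sqrt{364181}\right) - 122711 = \left(\sqrt{364181} + i \sqrt{10}\right) - 122711 = -122711 + \sqrt{364181} + i \sqrt{10}$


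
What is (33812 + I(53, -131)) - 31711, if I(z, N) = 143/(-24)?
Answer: 50281/24 ≈ 2095.0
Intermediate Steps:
I(z, N) = -143/24 (I(z, N) = 143*(-1/24) = -143/24)
(33812 + I(53, -131)) - 31711 = (33812 - 143/24) - 31711 = 811345/24 - 31711 = 50281/24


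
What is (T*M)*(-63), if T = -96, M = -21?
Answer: -127008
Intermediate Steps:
(T*M)*(-63) = -96*(-21)*(-63) = 2016*(-63) = -127008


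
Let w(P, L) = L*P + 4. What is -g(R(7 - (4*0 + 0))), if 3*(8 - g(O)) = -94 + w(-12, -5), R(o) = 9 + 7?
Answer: -18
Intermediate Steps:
w(P, L) = 4 + L*P
R(o) = 16
g(O) = 18 (g(O) = 8 - (-94 + (4 - 5*(-12)))/3 = 8 - (-94 + (4 + 60))/3 = 8 - (-94 + 64)/3 = 8 - ⅓*(-30) = 8 + 10 = 18)
-g(R(7 - (4*0 + 0))) = -1*18 = -18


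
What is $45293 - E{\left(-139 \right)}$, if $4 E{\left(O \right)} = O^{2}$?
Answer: $\frac{161851}{4} \approx 40463.0$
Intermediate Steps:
$E{\left(O \right)} = \frac{O^{2}}{4}$
$45293 - E{\left(-139 \right)} = 45293 - \frac{\left(-139\right)^{2}}{4} = 45293 - \frac{1}{4} \cdot 19321 = 45293 - \frac{19321}{4} = \frac{161851}{4}$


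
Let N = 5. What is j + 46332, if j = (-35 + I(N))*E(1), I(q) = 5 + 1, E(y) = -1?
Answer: 46361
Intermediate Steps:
I(q) = 6
j = 29 (j = (-35 + 6)*(-1) = -29*(-1) = 29)
j + 46332 = 29 + 46332 = 46361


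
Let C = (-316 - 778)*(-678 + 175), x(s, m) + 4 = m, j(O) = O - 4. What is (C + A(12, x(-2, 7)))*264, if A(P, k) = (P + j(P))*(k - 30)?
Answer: 145131888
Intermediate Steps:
j(O) = -4 + O
x(s, m) = -4 + m
C = 550282 (C = -1094*(-503) = 550282)
A(P, k) = (-30 + k)*(-4 + 2*P) (A(P, k) = (P + (-4 + P))*(k - 30) = (-4 + 2*P)*(-30 + k) = (-30 + k)*(-4 + 2*P))
(C + A(12, x(-2, 7)))*264 = (550282 + (120 - 60*12 + 12*(-4 + 7) + (-4 + 7)*(-4 + 12)))*264 = (550282 + (120 - 720 + 12*3 + 3*8))*264 = (550282 + (120 - 720 + 36 + 24))*264 = (550282 - 540)*264 = 549742*264 = 145131888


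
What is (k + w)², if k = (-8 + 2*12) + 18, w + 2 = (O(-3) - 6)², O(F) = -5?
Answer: 23409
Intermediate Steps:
w = 119 (w = -2 + (-5 - 6)² = -2 + (-11)² = -2 + 121 = 119)
k = 34 (k = (-8 + 24) + 18 = 16 + 18 = 34)
(k + w)² = (34 + 119)² = 153² = 23409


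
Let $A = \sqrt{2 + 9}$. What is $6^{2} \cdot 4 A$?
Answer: $144 \sqrt{11} \approx 477.59$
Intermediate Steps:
$A = \sqrt{11} \approx 3.3166$
$6^{2} \cdot 4 A = 6^{2} \cdot 4 \sqrt{11} = 36 \cdot 4 \sqrt{11} = 144 \sqrt{11}$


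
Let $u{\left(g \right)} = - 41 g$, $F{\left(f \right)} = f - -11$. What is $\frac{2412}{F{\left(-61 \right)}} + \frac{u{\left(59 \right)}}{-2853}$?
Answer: $- \frac{3380243}{71325} \approx -47.392$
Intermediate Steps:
$F{\left(f \right)} = 11 + f$ ($F{\left(f \right)} = f + 11 = 11 + f$)
$\frac{2412}{F{\left(-61 \right)}} + \frac{u{\left(59 \right)}}{-2853} = \frac{2412}{11 - 61} + \frac{\left(-41\right) 59}{-2853} = \frac{2412}{-50} - - \frac{2419}{2853} = 2412 \left(- \frac{1}{50}\right) + \frac{2419}{2853} = - \frac{1206}{25} + \frac{2419}{2853} = - \frac{3380243}{71325}$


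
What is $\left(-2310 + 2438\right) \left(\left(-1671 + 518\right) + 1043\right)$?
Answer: $-14080$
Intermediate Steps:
$\left(-2310 + 2438\right) \left(\left(-1671 + 518\right) + 1043\right) = 128 \left(-1153 + 1043\right) = 128 \left(-110\right) = -14080$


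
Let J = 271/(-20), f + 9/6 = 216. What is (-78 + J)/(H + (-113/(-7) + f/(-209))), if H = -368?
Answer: 243523/938670 ≈ 0.25943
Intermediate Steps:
f = 429/2 (f = -3/2 + 216 = 429/2 ≈ 214.50)
J = -271/20 (J = 271*(-1/20) = -271/20 ≈ -13.550)
(-78 + J)/(H + (-113/(-7) + f/(-209))) = (-78 - 271/20)/(-368 + (-113/(-7) + (429/2)/(-209))) = -1831/(20*(-368 + (-113*(-1/7) + (429/2)*(-1/209)))) = -1831/(20*(-368 + (113/7 - 39/38))) = -1831/(20*(-368 + 4021/266)) = -1831/(20*(-93867/266)) = -1831/20*(-266/93867) = 243523/938670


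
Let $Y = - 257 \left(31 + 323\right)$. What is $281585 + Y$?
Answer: $190607$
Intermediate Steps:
$Y = -90978$ ($Y = \left(-257\right) 354 = -90978$)
$281585 + Y = 281585 - 90978 = 190607$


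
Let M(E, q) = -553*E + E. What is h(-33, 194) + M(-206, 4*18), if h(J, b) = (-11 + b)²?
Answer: 147201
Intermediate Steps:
M(E, q) = -552*E
h(-33, 194) + M(-206, 4*18) = (-11 + 194)² - 552*(-206) = 183² + 113712 = 33489 + 113712 = 147201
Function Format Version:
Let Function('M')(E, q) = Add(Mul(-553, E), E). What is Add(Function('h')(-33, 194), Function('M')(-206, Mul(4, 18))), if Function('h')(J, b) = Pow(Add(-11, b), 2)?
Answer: 147201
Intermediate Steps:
Function('M')(E, q) = Mul(-552, E)
Add(Function('h')(-33, 194), Function('M')(-206, Mul(4, 18))) = Add(Pow(Add(-11, 194), 2), Mul(-552, -206)) = Add(Pow(183, 2), 113712) = Add(33489, 113712) = 147201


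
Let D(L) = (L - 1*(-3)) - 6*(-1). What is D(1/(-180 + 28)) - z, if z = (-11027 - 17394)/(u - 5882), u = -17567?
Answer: 27734791/3564248 ≈ 7.7814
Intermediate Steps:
z = 28421/23449 (z = (-11027 - 17394)/(-17567 - 5882) = -28421/(-23449) = -28421*(-1/23449) = 28421/23449 ≈ 1.2120)
D(L) = 9 + L (D(L) = (L + 3) + 6 = (3 + L) + 6 = 9 + L)
D(1/(-180 + 28)) - z = (9 + 1/(-180 + 28)) - 1*28421/23449 = (9 + 1/(-152)) - 28421/23449 = (9 - 1/152) - 28421/23449 = 1367/152 - 28421/23449 = 27734791/3564248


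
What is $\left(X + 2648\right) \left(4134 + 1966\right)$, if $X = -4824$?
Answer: $-13273600$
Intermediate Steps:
$\left(X + 2648\right) \left(4134 + 1966\right) = \left(-4824 + 2648\right) \left(4134 + 1966\right) = \left(-2176\right) 6100 = -13273600$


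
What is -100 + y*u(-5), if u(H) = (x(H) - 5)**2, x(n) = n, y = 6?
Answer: 500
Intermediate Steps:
u(H) = (-5 + H)**2 (u(H) = (H - 5)**2 = (-5 + H)**2)
-100 + y*u(-5) = -100 + 6*(-5 - 5)**2 = -100 + 6*(-10)**2 = -100 + 6*100 = -100 + 600 = 500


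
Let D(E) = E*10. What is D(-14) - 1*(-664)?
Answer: 524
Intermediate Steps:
D(E) = 10*E
D(-14) - 1*(-664) = 10*(-14) - 1*(-664) = -140 + 664 = 524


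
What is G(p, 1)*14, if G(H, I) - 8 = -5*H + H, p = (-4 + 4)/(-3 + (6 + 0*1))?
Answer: 112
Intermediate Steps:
p = 0 (p = 0/(-3 + (6 + 0)) = 0/(-3 + 6) = 0/3 = 0*(⅓) = 0)
G(H, I) = 8 - 4*H (G(H, I) = 8 + (-5*H + H) = 8 - 4*H)
G(p, 1)*14 = (8 - 4*0)*14 = (8 + 0)*14 = 8*14 = 112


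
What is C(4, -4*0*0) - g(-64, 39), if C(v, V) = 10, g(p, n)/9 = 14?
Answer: -116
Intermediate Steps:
g(p, n) = 126 (g(p, n) = 9*14 = 126)
C(4, -4*0*0) - g(-64, 39) = 10 - 1*126 = 10 - 126 = -116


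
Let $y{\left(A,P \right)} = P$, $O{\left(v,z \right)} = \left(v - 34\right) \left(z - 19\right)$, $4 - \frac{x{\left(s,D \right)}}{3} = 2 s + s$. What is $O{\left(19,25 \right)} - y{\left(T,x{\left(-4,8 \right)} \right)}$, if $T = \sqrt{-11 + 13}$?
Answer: $-138$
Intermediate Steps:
$x{\left(s,D \right)} = 12 - 9 s$ ($x{\left(s,D \right)} = 12 - 3 \left(2 s + s\right) = 12 - 3 \cdot 3 s = 12 - 9 s$)
$O{\left(v,z \right)} = \left(-34 + v\right) \left(-19 + z\right)$
$T = \sqrt{2} \approx 1.4142$
$O{\left(19,25 \right)} - y{\left(T,x{\left(-4,8 \right)} \right)} = \left(646 - 850 - 361 + 19 \cdot 25\right) - \left(12 - -36\right) = \left(646 - 850 - 361 + 475\right) - \left(12 + 36\right) = -90 - 48 = -138$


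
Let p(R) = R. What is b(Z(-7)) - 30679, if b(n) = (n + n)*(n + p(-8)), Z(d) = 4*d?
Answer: -28663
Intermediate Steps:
b(n) = 2*n*(-8 + n) (b(n) = (n + n)*(n - 8) = (2*n)*(-8 + n) = 2*n*(-8 + n))
b(Z(-7)) - 30679 = 2*(4*(-7))*(-8 + 4*(-7)) - 30679 = 2*(-28)*(-8 - 28) - 30679 = 2*(-28)*(-36) - 30679 = 2016 - 30679 = -28663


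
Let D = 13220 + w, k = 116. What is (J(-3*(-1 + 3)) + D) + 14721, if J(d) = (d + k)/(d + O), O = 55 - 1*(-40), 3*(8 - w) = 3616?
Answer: 7140889/267 ≈ 26745.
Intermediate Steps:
w = -3592/3 (w = 8 - 1/3*3616 = 8 - 3616/3 = -3592/3 ≈ -1197.3)
O = 95 (O = 55 + 40 = 95)
D = 36068/3 (D = 13220 - 3592/3 = 36068/3 ≈ 12023.)
J(d) = (116 + d)/(95 + d) (J(d) = (d + 116)/(d + 95) = (116 + d)/(95 + d))
(J(-3*(-1 + 3)) + D) + 14721 = ((116 - 3*(-1 + 3))/(95 - 3*(-1 + 3)) + 36068/3) + 14721 = ((116 - 3*2)/(95 - 3*2) + 36068/3) + 14721 = ((116 - 6)/(95 - 6) + 36068/3) + 14721 = (110/89 + 36068/3) + 14721 = 3210382/267 + 14721 = 7140889/267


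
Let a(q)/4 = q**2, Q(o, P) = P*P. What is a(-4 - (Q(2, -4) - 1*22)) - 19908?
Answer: -19892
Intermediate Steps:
Q(o, P) = P**2
a(q) = 4*q**2
a(-4 - (Q(2, -4) - 1*22)) - 19908 = 4*(-4 - ((-4)**2 - 1*22))**2 - 19908 = 4*(-4 - (16 - 22))**2 - 19908 = 4*(-4 - 1*(-6))**2 - 19908 = 4*(-4 + 6)**2 - 19908 = 4*2**2 - 19908 = 4*4 - 19908 = 16 - 19908 = -19892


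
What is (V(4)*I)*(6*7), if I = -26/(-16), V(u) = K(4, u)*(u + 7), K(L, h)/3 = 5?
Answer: 45045/4 ≈ 11261.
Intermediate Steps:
K(L, h) = 15 (K(L, h) = 3*5 = 15)
V(u) = 105 + 15*u (V(u) = 15*(u + 7) = 15*(7 + u) = 105 + 15*u)
I = 13/8 (I = -26*(-1/16) = 13/8 ≈ 1.6250)
(V(4)*I)*(6*7) = ((105 + 15*4)*(13/8))*(6*7) = ((105 + 60)*(13/8))*42 = (165*(13/8))*42 = (2145/8)*42 = 45045/4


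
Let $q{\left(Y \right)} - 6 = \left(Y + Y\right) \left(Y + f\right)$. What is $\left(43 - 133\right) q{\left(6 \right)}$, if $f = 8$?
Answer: $-15660$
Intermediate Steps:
$q{\left(Y \right)} = 6 + 2 Y \left(8 + Y\right)$ ($q{\left(Y \right)} = 6 + \left(Y + Y\right) \left(Y + 8\right) = 6 + 2 Y \left(8 + Y\right)$)
$\left(43 - 133\right) q{\left(6 \right)} = \left(43 - 133\right) \left(6 + 2 \cdot 6^{2} + 16 \cdot 6\right) = - 90 \left(6 + 2 \cdot 36 + 96\right) = - 90 \left(6 + 72 + 96\right) = \left(-90\right) 174 = -15660$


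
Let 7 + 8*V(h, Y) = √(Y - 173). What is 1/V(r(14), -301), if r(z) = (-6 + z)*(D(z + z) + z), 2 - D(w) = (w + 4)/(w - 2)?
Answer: -56/523 - 8*I*√474/523 ≈ -0.10707 - 0.33303*I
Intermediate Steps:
D(w) = 2 - (4 + w)/(-2 + w) (D(w) = 2 - (w + 4)/(w - 2) = 2 - (4 + w)/(-2 + w))
r(z) = (-6 + z)*(z + (-8 + 2*z)/(-2 + 2*z)) (r(z) = (-6 + z)*((-8 + (z + z))/(-2 + (z + z)) + z) = (-6 + z)*((-8 + 2*z)/(-2 + 2*z) + z) = (-6 + z)*(z + (-8 + 2*z)/(-2 + 2*z)))
V(h, Y) = -7/8 + √(-173 + Y)/8 (V(h, Y) = -7/8 + √(Y - 173)/8 = -7/8 + √(-173 + Y)/8)
1/V(r(14), -301) = 1/(-7/8 + √(-173 - 301)/8) = 1/(-7/8 + √(-474)/8) = 1/(-7/8 + (I*√474)/8) = 1/(-7/8 + I*√474/8)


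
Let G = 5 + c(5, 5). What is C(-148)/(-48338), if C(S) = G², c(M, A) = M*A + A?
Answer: -1225/48338 ≈ -0.025342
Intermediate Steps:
c(M, A) = A + A*M (c(M, A) = A*M + A = A + A*M)
G = 35 (G = 5 + 5*(1 + 5) = 5 + 5*6 = 5 + 30 = 35)
C(S) = 1225 (C(S) = 35² = 1225)
C(-148)/(-48338) = 1225/(-48338) = 1225*(-1/48338) = -1225/48338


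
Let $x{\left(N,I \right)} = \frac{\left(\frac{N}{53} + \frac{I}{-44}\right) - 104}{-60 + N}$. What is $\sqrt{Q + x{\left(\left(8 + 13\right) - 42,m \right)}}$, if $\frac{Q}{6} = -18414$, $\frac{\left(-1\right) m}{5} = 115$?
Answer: $\frac{i \sqrt{12166819827833}}{10494} \approx 332.39 i$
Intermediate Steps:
$m = -575$ ($m = \left(-5\right) 115 = -575$)
$x{\left(N,I \right)} = \frac{-104 - \frac{I}{44} + \frac{N}{53}}{-60 + N}$ ($x{\left(N,I \right)} = \frac{\left(N \frac{1}{53} + I \left(- \frac{1}{44}\right)\right) - 104}{-60 + N} = \frac{\left(\frac{N}{53} - \frac{I}{44}\right) - 104}{-60 + N} = \frac{\left(- \frac{I}{44} + \frac{N}{53}\right) - 104}{-60 + N} = \frac{-104 - \frac{I}{44} + \frac{N}{53}}{-60 + N}$)
$Q = -110484$ ($Q = 6 \left(-18414\right) = -110484$)
$\sqrt{Q + x{\left(\left(8 + 13\right) - 42,m \right)}} = \sqrt{-110484 + \frac{-104 - - \frac{575}{44} + \frac{\left(8 + 13\right) - 42}{53}}{-60 + \left(\left(8 + 13\right) - 42\right)}} = \sqrt{-110484 + \frac{-104 + \frac{575}{44} + \frac{21 - 42}{53}}{-60 + \left(21 - 42\right)}} = \sqrt{-110484 + \frac{-104 + \frac{575}{44} + \frac{1}{53} \left(-21\right)}{-60 - 21}} = \sqrt{-110484 + \frac{-104 + \frac{575}{44} - \frac{21}{53}}{-81}} = \sqrt{-110484 - - \frac{212977}{188892}} = \sqrt{-110484 + \frac{212977}{188892}} = \sqrt{- \frac{20869330751}{188892}} = \frac{i \sqrt{12166819827833}}{10494}$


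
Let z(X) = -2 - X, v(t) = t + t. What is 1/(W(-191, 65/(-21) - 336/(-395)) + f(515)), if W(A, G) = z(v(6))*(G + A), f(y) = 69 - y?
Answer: 1185/2677418 ≈ 0.00044259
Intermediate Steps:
v(t) = 2*t
W(A, G) = -14*A - 14*G (W(A, G) = (-2 - 2*6)*(G + A) = (-2 - 1*12)*(A + G) = (-2 - 12)*(A + G) = -14*(A + G) = -14*A - 14*G)
1/(W(-191, 65/(-21) - 336/(-395)) + f(515)) = 1/((-14*(-191) - 14*(65/(-21) - 336/(-395))) + (69 - 1*515)) = 1/((2674 - 14*(65*(-1/21) - 336*(-1/395))) + (69 - 515)) = 1/((2674 - 14*(-65/21 + 336/395)) - 446) = 1/((2674 - 14*(-18619/8295)) - 446) = 1/((2674 + 37238/1185) - 446) = 1/(3205928/1185 - 446) = 1/(2677418/1185) = 1185/2677418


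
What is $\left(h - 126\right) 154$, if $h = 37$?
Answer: $-13706$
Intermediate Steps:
$\left(h - 126\right) 154 = \left(37 - 126\right) 154 = \left(-89\right) 154 = -13706$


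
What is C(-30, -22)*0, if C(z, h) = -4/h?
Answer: 0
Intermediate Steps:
C(-30, -22)*0 = -4/(-22)*0 = -4*(-1/22)*0 = (2/11)*0 = 0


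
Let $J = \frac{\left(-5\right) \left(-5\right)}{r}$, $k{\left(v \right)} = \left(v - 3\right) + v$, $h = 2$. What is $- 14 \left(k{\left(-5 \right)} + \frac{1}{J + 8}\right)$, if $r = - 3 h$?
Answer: $\frac{4102}{23} \approx 178.35$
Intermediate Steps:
$k{\left(v \right)} = -3 + 2 v$ ($k{\left(v \right)} = \left(-3 + v\right) + v = -3 + 2 v$)
$r = -6$ ($r = \left(-3\right) 2 = -6$)
$J = - \frac{25}{6}$ ($J = \frac{\left(-5\right) \left(-5\right)}{-6} = 25 \left(- \frac{1}{6}\right) = - \frac{25}{6} \approx -4.1667$)
$- 14 \left(k{\left(-5 \right)} + \frac{1}{J + 8}\right) = - 14 \left(\left(-3 + 2 \left(-5\right)\right) + \frac{1}{- \frac{25}{6} + 8}\right) = - 14 \left(\left(-3 - 10\right) + \frac{1}{\frac{23}{6}}\right) = - 14 \left(-13 + \frac{6}{23}\right) = \left(-14\right) \left(- \frac{293}{23}\right) = \frac{4102}{23}$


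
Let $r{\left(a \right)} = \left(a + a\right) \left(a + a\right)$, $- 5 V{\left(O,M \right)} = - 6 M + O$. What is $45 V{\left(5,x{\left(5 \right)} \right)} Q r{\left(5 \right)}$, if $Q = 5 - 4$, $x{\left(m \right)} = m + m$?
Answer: $49500$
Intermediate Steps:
$x{\left(m \right)} = 2 m$
$V{\left(O,M \right)} = - \frac{O}{5} + \frac{6 M}{5}$ ($V{\left(O,M \right)} = - \frac{- 6 M + O}{5} = - \frac{O - 6 M}{5} = - \frac{O}{5} + \frac{6 M}{5}$)
$Q = 1$ ($Q = 5 - 4 = 1$)
$r{\left(a \right)} = 4 a^{2}$ ($r{\left(a \right)} = 2 a 2 a = 4 a^{2}$)
$45 V{\left(5,x{\left(5 \right)} \right)} Q r{\left(5 \right)} = 45 \left(\left(- \frac{1}{5}\right) 5 + \frac{6 \cdot 2 \cdot 5}{5}\right) 1 \cdot 4 \cdot 5^{2} = 45 \left(-1 + \frac{6}{5} \cdot 10\right) 1 \cdot 4 \cdot 25 = 45 \left(-1 + 12\right) 1 \cdot 100 = 45 \cdot 11 \cdot 100 = 495 \cdot 100 = 49500$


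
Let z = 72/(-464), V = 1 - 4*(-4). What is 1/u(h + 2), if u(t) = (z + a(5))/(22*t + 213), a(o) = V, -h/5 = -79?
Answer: 518926/977 ≈ 531.14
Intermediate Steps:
h = 395 (h = -5*(-79) = 395)
V = 17 (V = 1 + 16 = 17)
z = -9/58 (z = 72*(-1/464) = -9/58 ≈ -0.15517)
a(o) = 17
u(t) = 977/(58*(213 + 22*t)) (u(t) = (-9/58 + 17)/(22*t + 213) = 977/(58*(213 + 22*t)))
1/u(h + 2) = 1/(977/(58*(213 + 22*(395 + 2)))) = 1/(977/(58*(213 + 22*397))) = 1/(977/(58*(213 + 8734))) = 1/((977/58)/8947) = 1/((977/58)*(1/8947)) = 1/(977/518926) = 518926/977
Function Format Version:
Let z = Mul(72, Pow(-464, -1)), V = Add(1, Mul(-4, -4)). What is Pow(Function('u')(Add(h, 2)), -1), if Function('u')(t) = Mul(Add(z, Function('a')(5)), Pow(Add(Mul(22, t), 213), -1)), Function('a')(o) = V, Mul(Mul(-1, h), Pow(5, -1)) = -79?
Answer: Rational(518926, 977) ≈ 531.14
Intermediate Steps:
h = 395 (h = Mul(-5, -79) = 395)
V = 17 (V = Add(1, 16) = 17)
z = Rational(-9, 58) (z = Mul(72, Rational(-1, 464)) = Rational(-9, 58) ≈ -0.15517)
Function('a')(o) = 17
Function('u')(t) = Mul(Rational(977, 58), Pow(Add(213, Mul(22, t)), -1)) (Function('u')(t) = Mul(Add(Rational(-9, 58), 17), Pow(Add(Mul(22, t), 213), -1)) = Mul(Rational(977, 58), Pow(Add(213, Mul(22, t)), -1)))
Pow(Function('u')(Add(h, 2)), -1) = Pow(Mul(Rational(977, 58), Pow(Add(213, Mul(22, Add(395, 2))), -1)), -1) = Pow(Mul(Rational(977, 58), Pow(Add(213, Mul(22, 397)), -1)), -1) = Pow(Mul(Rational(977, 58), Pow(Add(213, 8734), -1)), -1) = Pow(Mul(Rational(977, 58), Pow(8947, -1)), -1) = Pow(Mul(Rational(977, 58), Rational(1, 8947)), -1) = Pow(Rational(977, 518926), -1) = Rational(518926, 977)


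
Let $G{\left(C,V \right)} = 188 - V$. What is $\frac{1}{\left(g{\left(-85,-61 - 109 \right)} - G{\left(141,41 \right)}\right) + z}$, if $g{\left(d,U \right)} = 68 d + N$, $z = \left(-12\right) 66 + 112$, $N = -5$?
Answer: $- \frac{1}{6612} \approx -0.00015124$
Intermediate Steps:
$z = -680$ ($z = -792 + 112 = -680$)
$g{\left(d,U \right)} = -5 + 68 d$ ($g{\left(d,U \right)} = 68 d - 5 = -5 + 68 d$)
$\frac{1}{\left(g{\left(-85,-61 - 109 \right)} - G{\left(141,41 \right)}\right) + z} = \frac{1}{\left(\left(-5 + 68 \left(-85\right)\right) - \left(188 - 41\right)\right) - 680} = \frac{1}{\left(\left(-5 - 5780\right) - \left(188 - 41\right)\right) - 680} = \frac{1}{\left(-5785 - 147\right) - 680} = \frac{1}{-5932 - 680} = \frac{1}{-6612} = - \frac{1}{6612}$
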